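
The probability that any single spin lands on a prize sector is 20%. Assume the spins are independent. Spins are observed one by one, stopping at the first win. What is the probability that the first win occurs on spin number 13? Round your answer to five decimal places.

0.01374

Geometric (trials to first success), p = 0.20.
P(Y = 13) = (1−p)^12 · p = 0.068719 · 0.20 = 0.0137439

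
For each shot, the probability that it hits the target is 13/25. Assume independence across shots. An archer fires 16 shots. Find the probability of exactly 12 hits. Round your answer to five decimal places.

0.03776

X ~ Binomial(n=16, p=0.52).
P(X=12) = C(16,12) · p^12 · (1−p)^4
= 1820 · 0.00039088 · 0.053084 = 0.0377639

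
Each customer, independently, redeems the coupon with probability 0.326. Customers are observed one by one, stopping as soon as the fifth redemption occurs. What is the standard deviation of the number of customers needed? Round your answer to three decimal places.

Y = total customers until the fifth success; negative binomial with r=5, p=0.326.
SD(Y) = √[r(1−p)/p²] = √(31.70989) = 5.63115

5.631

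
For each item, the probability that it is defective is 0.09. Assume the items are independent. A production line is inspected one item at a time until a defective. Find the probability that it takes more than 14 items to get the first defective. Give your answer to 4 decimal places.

0.2670

Y = number of items to the first success; geometric, p = 0.09.
P(Y > 14) = P(first 14 all fail) = (1−p)^14 = 0.267042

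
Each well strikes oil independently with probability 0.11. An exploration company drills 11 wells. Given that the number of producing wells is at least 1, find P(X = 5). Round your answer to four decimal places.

0.0051

X ~ Binomial(11, 0.11). Want P(X=5 | X≥1) = P(X=5) / P(X≥1).
P(X=5) = C(11,5)·0.11^5·0.89^6 = 0.003698
P(X≥1) = 1 − 0.277517 = 0.722483
Ratio = 0.003698 / 0.722483 = 0.005118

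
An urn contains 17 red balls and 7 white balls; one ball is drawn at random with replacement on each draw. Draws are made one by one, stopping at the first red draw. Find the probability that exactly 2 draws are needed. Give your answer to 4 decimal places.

Geometric (trials to first success), p = 0.708333.
P(Y = 2) = (1−p)^1 · p = 0.29167 · 0.708333 = 0.206597

0.2066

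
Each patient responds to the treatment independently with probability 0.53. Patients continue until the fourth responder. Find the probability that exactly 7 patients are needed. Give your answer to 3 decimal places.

Y = trial on which the fourth success occurs; negative binomial, r=4, p=0.53.
P(Y=7) = C(6,3) · p^4 · (1−p)^3
= 20 · 0.078905 · 0.10382 = 0.16384

0.164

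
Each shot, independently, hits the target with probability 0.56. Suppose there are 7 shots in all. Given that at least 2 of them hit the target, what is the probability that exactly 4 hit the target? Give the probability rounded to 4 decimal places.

X ~ Binomial(7, 0.56). Want P(X=4 | X≥2) = P(X=4) / P(X≥2).
P(X=4) = C(7,4)·0.56^4·0.44^3 = 0.293210
P(X≥2) = 1 − 0.003193 − 0.028445 = 0.968362
Ratio = 0.293210 / 0.968362 = 0.302789

0.3028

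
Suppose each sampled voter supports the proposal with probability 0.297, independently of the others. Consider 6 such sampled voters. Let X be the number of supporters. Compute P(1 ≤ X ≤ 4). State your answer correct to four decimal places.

0.8689

X ~ Binomial(6, 0.297); P(1 ≤ X ≤ 4) = Σ C(6,k) p^k (1−p)^(6−k) over k:
  k=1: C(6,1)·0.297^1·0.703^5 = 0.305974
  k=2: C(6,2)·0.297^2·0.703^4 = 0.323166
  k=3: C(6,3)·0.297^3·0.703^3 = 0.182039
  k=4: C(6,4)·0.297^4·0.703^2 = 0.057680
Total = 0.868859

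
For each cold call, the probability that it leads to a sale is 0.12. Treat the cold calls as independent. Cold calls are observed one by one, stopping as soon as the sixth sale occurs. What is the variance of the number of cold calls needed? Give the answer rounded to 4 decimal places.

366.6667

Y = total cold calls until the sixth success; negative binomial with r=6, p=0.12.
Var(Y) = r(1−p)/p² = 6·0.88 / 0.12² = 366.666667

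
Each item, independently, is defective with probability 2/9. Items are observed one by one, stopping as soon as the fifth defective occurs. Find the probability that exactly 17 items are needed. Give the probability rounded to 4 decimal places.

Y = trial on which the fifth success occurs; negative binomial, r=5, p=0.222222.
P(Y=17) = C(16,4) · p^5 · (1−p)^12
= 1820 · 0.00054192 · 0.049008 = 0.048336

0.0483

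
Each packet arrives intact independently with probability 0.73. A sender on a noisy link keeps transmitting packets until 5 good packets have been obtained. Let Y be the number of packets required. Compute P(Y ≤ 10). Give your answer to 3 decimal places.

Finishing within 10 packets ⇔ at least 5 successes in the first 10. With X ~ Binomial(10, 0.73), P(Y ≤ 10) = 1 − P(X ≤ 4).
  k=0: C(10,0)·0.73^0·0.27^10 = 0.00000
  k=1: C(10,1)·0.73^1·0.27^9 = 0.00006
  k=2: C(10,2)·0.73^2·0.27^8 = 0.00068
  k=3: C(10,3)·0.73^3·0.27^7 = 0.00488
  k=4: C(10,4)·0.73^4·0.27^6 = 0.02310
1 − 0.02872 = 0.97128

0.971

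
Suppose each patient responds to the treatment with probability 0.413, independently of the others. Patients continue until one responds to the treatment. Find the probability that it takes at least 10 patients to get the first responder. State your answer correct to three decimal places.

0.008

Y = number of patients to the first success; geometric, p = 0.413.
P(Y > 9) = P(first 9 all fail) = (1−p)^9 = 0.00827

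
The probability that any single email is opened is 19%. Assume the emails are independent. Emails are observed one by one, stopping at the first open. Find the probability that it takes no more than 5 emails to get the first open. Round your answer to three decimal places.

0.651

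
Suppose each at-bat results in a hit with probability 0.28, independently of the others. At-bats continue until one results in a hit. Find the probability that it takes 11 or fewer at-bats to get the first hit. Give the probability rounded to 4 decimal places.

0.9730

Y = number of at-bats to the first success; geometric, p = 0.28.
P(Y ≤ 11) = 1 − (1−p)^11 = 1 − 0.026956 = 0.973044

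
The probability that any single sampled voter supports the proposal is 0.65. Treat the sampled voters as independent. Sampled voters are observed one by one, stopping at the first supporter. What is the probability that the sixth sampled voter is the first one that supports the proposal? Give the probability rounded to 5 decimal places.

Geometric (trials to first success), p = 0.65.
P(Y = 6) = (1−p)^5 · p = 0.0052522 · 0.65 = 0.0034139

0.00341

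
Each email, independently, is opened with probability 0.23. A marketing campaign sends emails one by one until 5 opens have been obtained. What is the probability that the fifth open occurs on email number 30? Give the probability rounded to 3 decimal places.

0.022

Y = trial on which the fifth success occurs; negative binomial, r=5, p=0.23.
P(Y=30) = C(29,4) · p^5 · (1−p)^25
= 23751 · 0.00064363 · 0.001453 = 0.02221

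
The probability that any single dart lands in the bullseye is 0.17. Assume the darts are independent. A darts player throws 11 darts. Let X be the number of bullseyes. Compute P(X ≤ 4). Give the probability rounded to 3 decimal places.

0.973

X ~ Binomial(11, 0.17); P(X ≤ 4) = Σ C(11,k) p^k (1−p)^(11−k) over k:
  k=0: C(11,0)·0.17^0·0.83^11 = 0.12878
  k=1: C(11,1)·0.17^1·0.83^10 = 0.29015
  k=2: C(11,2)·0.17^2·0.83^9 = 0.29714
  k=3: C(11,3)·0.17^3·0.83^8 = 0.18258
  k=4: C(11,4)·0.17^4·0.83^7 = 0.07479
Total = 0.97345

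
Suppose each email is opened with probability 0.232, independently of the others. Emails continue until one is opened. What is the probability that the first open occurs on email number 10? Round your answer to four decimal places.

Geometric (trials to first success), p = 0.232.
P(Y = 10) = (1−p)^9 · p = 0.09295 · 0.232 = 0.021564

0.0216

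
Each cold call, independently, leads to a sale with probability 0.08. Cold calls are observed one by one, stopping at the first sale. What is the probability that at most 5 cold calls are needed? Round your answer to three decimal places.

0.341

Y = number of cold calls to the first success; geometric, p = 0.08.
P(Y ≤ 5) = 1 − (1−p)^5 = 1 − 0.65908 = 0.34092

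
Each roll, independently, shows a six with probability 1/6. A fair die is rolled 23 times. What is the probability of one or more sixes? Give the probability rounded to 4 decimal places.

0.9849

P(at least one) = 1 − P(none) = 1 − (1 − 0.166667)^23
= 1 − 0.015095 = 0.984905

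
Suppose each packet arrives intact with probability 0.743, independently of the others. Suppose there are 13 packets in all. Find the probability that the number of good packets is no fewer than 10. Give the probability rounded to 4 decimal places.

X ~ Binomial(13, 0.743); P(X ≥ 10) = Σ C(13,k) p^k (1−p)^(13−k) over k:
  k=10: C(13,10)·0.743^10·0.257^3 = 0.248916
  k=11: C(13,11)·0.743^11·0.257^2 = 0.196263
  k=12: C(13,12)·0.743^12·0.257^1 = 0.094568
  k=13: C(13,13)·0.743^13·0.257^0 = 0.021031
Total = 0.560777

0.5608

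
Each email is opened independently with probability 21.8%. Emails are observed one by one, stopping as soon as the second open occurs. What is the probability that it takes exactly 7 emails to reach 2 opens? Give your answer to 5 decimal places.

0.08339

Y = trial on which the second success occurs; negative binomial, r=2, p=0.218.
P(Y=7) = C(6,1) · p^2 · (1−p)^5
= 6 · 0.047524 · 0.29244 = 0.0833869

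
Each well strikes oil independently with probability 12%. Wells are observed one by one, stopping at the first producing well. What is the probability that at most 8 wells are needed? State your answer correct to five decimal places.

0.64037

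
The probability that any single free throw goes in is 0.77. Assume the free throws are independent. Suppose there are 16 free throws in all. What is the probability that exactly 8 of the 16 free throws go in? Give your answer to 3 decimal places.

0.012

X ~ Binomial(n=16, p=0.77).
P(X=8) = C(16,8) · p^8 · (1−p)^8
= 12870 · 0.12357 · 7.8311e-06 = 0.01245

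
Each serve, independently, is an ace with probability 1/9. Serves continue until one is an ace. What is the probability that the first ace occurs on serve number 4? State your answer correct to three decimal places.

Geometric (trials to first success), p = 0.111111.
P(Y = 4) = (1−p)^3 · p = 0.70233 · 0.111111 = 0.07804

0.078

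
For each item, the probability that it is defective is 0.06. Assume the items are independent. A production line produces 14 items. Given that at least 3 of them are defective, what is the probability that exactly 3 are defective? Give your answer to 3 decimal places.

0.833

X ~ Binomial(14, 0.06). Want P(X=3 | X≥3) = P(X=3) / P(X≥3).
P(X=3) = C(14,3)·0.06^3·0.94^11 = 0.03981
P(X≥3) = 1 − 0.42052 − 0.37579 − 0.15591 = 0.04778
Ratio = 0.03981 / 0.04778 = 0.83316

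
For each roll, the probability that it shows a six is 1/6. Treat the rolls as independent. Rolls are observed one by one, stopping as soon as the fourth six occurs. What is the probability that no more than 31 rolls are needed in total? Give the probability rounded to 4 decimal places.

Finishing within 31 rolls ⇔ at least 4 successes in the first 31. With X ~ Binomial(31, 0.166667), P(Y ≤ 31) = 1 − P(X ≤ 3).
  k=0: C(31,0)·0.166667^0·0.833333^31 = 0.003511
  k=1: C(31,1)·0.166667^1·0.833333^30 = 0.021766
  k=2: C(31,2)·0.166667^2·0.833333^29 = 0.065297
  k=3: C(31,3)·0.166667^3·0.833333^28 = 0.126241
1 − 0.216815 = 0.783185

0.7832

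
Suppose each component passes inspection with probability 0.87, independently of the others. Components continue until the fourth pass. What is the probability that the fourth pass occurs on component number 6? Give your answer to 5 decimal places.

Y = trial on which the fourth success occurs; negative binomial, r=4, p=0.87.
P(Y=6) = C(5,3) · p^4 · (1−p)^2
= 10 · 0.5729 · 0.0169 = 0.0968197

0.09682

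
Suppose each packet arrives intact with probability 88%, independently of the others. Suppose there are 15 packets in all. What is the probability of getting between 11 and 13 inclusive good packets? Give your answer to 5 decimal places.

0.52590

X ~ Binomial(15, 0.88); P(11 ≤ X ≤ 13) = Σ C(15,k) p^k (1−p)^(15−k) over k:
  k=11: C(15,11)·0.88^11·0.12^4 = 0.0693693
  k=12: C(15,12)·0.88^12·0.12^3 = 0.1695693
  k=13: C(15,13)·0.88^13·0.12^2 = 0.2869634
Total = 0.5259020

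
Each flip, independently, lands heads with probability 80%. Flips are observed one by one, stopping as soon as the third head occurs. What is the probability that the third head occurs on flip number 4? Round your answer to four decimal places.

Y = trial on which the third success occurs; negative binomial, r=3, p=0.80.
P(Y=4) = C(3,2) · p^3 · (1−p)^1
= 3 · 0.512 · 0.2 = 0.307200

0.3072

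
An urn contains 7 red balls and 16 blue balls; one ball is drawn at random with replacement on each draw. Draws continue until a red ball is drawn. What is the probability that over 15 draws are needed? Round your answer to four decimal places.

0.0043

Y = number of draws to the first success; geometric, p = 0.304348.
P(Y > 15) = P(first 15 all fail) = (1−p)^15 = 0.004324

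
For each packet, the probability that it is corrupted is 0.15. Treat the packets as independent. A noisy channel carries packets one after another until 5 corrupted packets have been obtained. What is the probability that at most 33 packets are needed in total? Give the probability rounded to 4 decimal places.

0.5645

Finishing within 33 packets ⇔ at least 5 successes in the first 33. With X ~ Binomial(33, 0.15), P(Y ≤ 33) = 1 − P(X ≤ 4).
  k=0: C(33,0)·0.15^0·0.85^33 = 0.004686
  k=1: C(33,1)·0.15^1·0.85^32 = 0.027290
  k=2: C(33,2)·0.15^2·0.85^31 = 0.077055
  k=3: C(33,3)·0.15^3·0.85^30 = 0.140513
  k=4: C(33,4)·0.15^4·0.85^29 = 0.185973
1 − 0.435518 = 0.564482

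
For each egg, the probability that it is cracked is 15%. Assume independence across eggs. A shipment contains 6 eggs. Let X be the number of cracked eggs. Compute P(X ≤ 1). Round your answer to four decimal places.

X ~ Binomial(6, 0.15); P(X ≤ 1) = Σ C(6,k) p^k (1−p)^(6−k) over k:
  k=0: C(6,0)·0.15^0·0.85^6 = 0.377150
  k=1: C(6,1)·0.15^1·0.85^5 = 0.399335
Total = 0.776484

0.7765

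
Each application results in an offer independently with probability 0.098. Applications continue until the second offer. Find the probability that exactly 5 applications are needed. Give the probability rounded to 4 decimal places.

Y = trial on which the second success occurs; negative binomial, r=2, p=0.098.
P(Y=5) = C(4,1) · p^2 · (1−p)^3
= 4 · 0.009604 · 0.73387 = 0.028192

0.0282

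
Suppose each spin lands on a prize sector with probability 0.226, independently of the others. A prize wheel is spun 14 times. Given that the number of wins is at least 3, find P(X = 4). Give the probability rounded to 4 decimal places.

X ~ Binomial(14, 0.226). Want P(X=4 | X≥3) = P(X=4) / P(X≥3).
P(X=4) = C(14,4)·0.226^4·0.774^10 = 0.201501
P(X≥3) = 1 − 0.027693 − 0.113206 − 0.214857 = 0.644244
Ratio = 0.201501 / 0.644244 = 0.312772

0.3128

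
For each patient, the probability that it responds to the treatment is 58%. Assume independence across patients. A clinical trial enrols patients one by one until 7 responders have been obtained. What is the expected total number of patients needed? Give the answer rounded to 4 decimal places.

12.0690

Y = total patients until the seventh success; negative binomial with r=7, p=0.58.
E[Y] = r / p = 7 / 0.58 = 12.068966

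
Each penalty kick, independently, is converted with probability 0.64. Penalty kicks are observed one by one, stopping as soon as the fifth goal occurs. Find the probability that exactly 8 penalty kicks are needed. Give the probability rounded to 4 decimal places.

0.1753

Y = trial on which the fifth success occurs; negative binomial, r=5, p=0.64.
P(Y=8) = C(7,4) · p^5 · (1−p)^3
= 35 · 0.10737 · 0.046656 = 0.175338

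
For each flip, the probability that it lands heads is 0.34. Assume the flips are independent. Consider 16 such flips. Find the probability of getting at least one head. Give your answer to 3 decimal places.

0.999

P(at least one) = 1 − P(none) = 1 − (1 − 0.34)^16
= 1 − 0.00130 = 0.99870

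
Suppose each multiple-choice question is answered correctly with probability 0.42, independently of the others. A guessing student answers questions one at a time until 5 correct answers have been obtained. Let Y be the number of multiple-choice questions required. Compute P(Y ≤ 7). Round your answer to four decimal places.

0.1169

Finishing within 7 multiple-choice questions ⇔ at least 5 successes in the first 7. With X ~ Binomial(7, 0.42), P(Y ≤ 7) = 1 − P(X ≤ 4).
  k=0: C(7,0)·0.42^0·0.58^7 = 0.022080
  k=1: C(7,1)·0.42^1·0.58^6 = 0.111922
  k=2: C(7,2)·0.42^2·0.58^5 = 0.243141
  k=3: C(7,3)·0.42^3·0.58^4 = 0.293446
  k=4: C(7,4)·0.42^4·0.58^3 = 0.212495
1 − 0.883084 = 0.116916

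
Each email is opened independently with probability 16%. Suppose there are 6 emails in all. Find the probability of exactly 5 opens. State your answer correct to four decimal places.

0.0005

X ~ Binomial(n=6, p=0.16).
P(X=5) = C(6,5) · p^5 · (1−p)^1
= 6 · 0.00010486 · 0.84 = 0.000528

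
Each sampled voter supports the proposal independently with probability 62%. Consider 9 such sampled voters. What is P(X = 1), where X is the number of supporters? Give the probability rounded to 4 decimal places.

X ~ Binomial(n=9, p=0.62).
P(X=1) = C(9,1) · p^1 · (1−p)^8
= 9 · 0.62 · 0.00043478 = 0.002426

0.0024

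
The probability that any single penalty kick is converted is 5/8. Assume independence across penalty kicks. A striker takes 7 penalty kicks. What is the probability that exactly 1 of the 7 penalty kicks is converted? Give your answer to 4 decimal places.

X ~ Binomial(n=7, p=0.625).
P(X=1) = C(7,1) · p^1 · (1−p)^6
= 7 · 0.625 · 0.0027809 = 0.012167

0.0122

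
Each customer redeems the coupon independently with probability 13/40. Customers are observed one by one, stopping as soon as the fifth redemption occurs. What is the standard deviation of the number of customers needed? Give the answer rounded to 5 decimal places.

5.65267

Y = total customers until the fifth success; negative binomial with r=5, p=0.325.
SD(Y) = √[r(1−p)/p²] = √(31.9526627) = 5.6526686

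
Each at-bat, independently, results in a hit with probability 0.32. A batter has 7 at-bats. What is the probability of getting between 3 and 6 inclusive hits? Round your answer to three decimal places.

X ~ Binomial(7, 0.32); P(3 ≤ X ≤ 6) = Σ C(7,k) p^k (1−p)^(7−k) over k:
  k=3: C(7,3)·0.32^3·0.68^4 = 0.24522
  k=4: C(7,4)·0.32^4·0.68^3 = 0.11540
  k=5: C(7,5)·0.32^5·0.68^2 = 0.03258
  k=6: C(7,6)·0.32^6·0.68^1 = 0.00511
Total = 0.39831

0.398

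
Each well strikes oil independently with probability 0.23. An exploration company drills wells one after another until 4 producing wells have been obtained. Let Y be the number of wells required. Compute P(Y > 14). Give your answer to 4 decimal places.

Needing more than 14 wells ⇔ fewer than 4 successes in the first 14. With X ~ Binomial(14, 0.23), P(Y > 14) = P(X ≤ 3).
  k=0: C(14,0)·0.23^0·0.77^14 = 0.025756
  k=1: C(14,1)·0.23^1·0.77^13 = 0.107705
  k=2: C(14,2)·0.23^2·0.77^12 = 0.209115
  k=3: C(14,3)·0.23^3·0.77^11 = 0.249852
P(X ≤ 3) = 0.592428

0.5924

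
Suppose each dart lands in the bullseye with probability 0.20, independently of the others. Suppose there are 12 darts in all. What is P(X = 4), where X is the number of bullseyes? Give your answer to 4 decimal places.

0.1329

X ~ Binomial(n=12, p=0.20).
P(X=4) = C(12,4) · p^4 · (1−p)^8
= 495 · 0.0016 · 0.16777 = 0.132876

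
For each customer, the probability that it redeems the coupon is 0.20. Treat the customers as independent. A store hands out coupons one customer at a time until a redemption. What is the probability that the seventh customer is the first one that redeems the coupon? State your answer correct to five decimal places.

Geometric (trials to first success), p = 0.20.
P(Y = 7) = (1−p)^6 · p = 0.26214 · 0.20 = 0.0524288

0.05243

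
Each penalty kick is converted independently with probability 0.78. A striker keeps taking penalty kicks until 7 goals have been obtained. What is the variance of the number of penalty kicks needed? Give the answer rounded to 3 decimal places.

Y = total penalty kicks until the seventh success; negative binomial with r=7, p=0.78.
Var(Y) = r(1−p)/p² = 7·0.22 / 0.78² = 2.53123

2.531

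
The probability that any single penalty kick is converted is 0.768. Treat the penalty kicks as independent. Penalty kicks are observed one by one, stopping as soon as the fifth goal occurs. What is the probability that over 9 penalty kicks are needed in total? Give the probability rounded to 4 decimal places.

0.0362

Needing more than 9 penalty kicks ⇔ fewer than 5 successes in the first 9. With X ~ Binomial(9, 0.768), P(Y > 9) = P(X ≤ 4).
  k=0: C(9,0)·0.768^0·0.232^9 = 0.000002
  k=1: C(9,1)·0.768^1·0.232^8 = 0.000058
  k=2: C(9,2)·0.768^2·0.232^7 = 0.000768
  k=3: C(9,3)·0.768^3·0.232^6 = 0.005933
  k=4: C(9,4)·0.768^4·0.232^5 = 0.029462
P(X ≤ 4) = 0.036223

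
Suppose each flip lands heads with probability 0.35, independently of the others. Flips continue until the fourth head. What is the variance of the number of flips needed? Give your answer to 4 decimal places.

21.2245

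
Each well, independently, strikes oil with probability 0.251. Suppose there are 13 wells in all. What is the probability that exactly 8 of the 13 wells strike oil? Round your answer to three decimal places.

0.005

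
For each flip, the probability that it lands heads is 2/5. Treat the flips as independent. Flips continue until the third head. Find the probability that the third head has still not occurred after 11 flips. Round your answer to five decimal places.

Needing more than 11 flips ⇔ fewer than 3 successes in the first 11. With X ~ Binomial(11, 0.40), P(Y > 11) = P(X ≤ 2).
  k=0: C(11,0)·0.40^0·0.60^11 = 0.0036280
  k=1: C(11,1)·0.40^1·0.60^10 = 0.0266051
  k=2: C(11,2)·0.40^2·0.60^9 = 0.0886837
P(X ≤ 2) = 0.1189168

0.11892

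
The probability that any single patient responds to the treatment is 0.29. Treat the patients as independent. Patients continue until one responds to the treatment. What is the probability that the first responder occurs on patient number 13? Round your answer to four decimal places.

0.0048

Geometric (trials to first success), p = 0.29.
P(Y = 13) = (1−p)^12 · p = 0.01641 · 0.29 = 0.004759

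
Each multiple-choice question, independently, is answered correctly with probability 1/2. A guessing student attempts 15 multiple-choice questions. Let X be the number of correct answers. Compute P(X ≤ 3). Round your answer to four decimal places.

X ~ Binomial(15, 0.50); P(X ≤ 3) = Σ C(15,k) p^k (1−p)^(15−k) over k:
  k=0: C(15,0)·0.50^0·0.50^15 = 0.000031
  k=1: C(15,1)·0.50^1·0.50^14 = 0.000458
  k=2: C(15,2)·0.50^2·0.50^13 = 0.003204
  k=3: C(15,3)·0.50^3·0.50^12 = 0.013885
Total = 0.017578

0.0176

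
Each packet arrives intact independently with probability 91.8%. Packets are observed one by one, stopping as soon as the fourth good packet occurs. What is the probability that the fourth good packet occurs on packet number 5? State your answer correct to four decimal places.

0.2329

Y = trial on which the fourth success occurs; negative binomial, r=4, p=0.918.
P(Y=5) = C(4,3) · p^4 · (1−p)^1
= 4 · 0.71018 · 0.082 = 0.232940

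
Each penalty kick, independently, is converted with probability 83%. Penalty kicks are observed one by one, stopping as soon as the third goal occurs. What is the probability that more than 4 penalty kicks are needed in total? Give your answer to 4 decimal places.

0.1366

Needing more than 4 penalty kicks ⇔ fewer than 3 successes in the first 4. With X ~ Binomial(4, 0.83), P(Y > 4) = P(X ≤ 2).
  k=0: C(4,0)·0.83^0·0.17^4 = 0.000835
  k=1: C(4,1)·0.83^1·0.17^3 = 0.016311
  k=2: C(4,2)·0.83^2·0.17^2 = 0.119455
P(X ≤ 2) = 0.136602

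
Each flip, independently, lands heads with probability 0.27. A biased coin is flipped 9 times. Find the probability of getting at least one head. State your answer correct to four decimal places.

P(at least one) = 1 − P(none) = 1 − (1 − 0.27)^9
= 1 − 0.058872 = 0.941128

0.9411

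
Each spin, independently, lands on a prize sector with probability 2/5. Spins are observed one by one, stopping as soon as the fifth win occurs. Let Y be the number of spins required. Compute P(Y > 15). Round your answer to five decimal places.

Needing more than 15 spins ⇔ fewer than 5 successes in the first 15. With X ~ Binomial(15, 0.40), P(Y > 15) = P(X ≤ 4).
  k=0: C(15,0)·0.40^0·0.60^15 = 0.0004702
  k=1: C(15,1)·0.40^1·0.60^14 = 0.0047018
  k=2: C(15,2)·0.40^2·0.60^13 = 0.0219420
  k=3: C(15,3)·0.40^3·0.60^12 = 0.0633879
  k=4: C(15,4)·0.40^4·0.60^11 = 0.1267758
P(X ≤ 4) = 0.2172777

0.21728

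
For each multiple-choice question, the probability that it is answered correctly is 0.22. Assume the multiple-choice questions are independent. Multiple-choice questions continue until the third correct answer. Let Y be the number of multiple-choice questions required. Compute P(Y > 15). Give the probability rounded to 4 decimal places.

Needing more than 15 multiple-choice questions ⇔ fewer than 3 successes in the first 15. With X ~ Binomial(15, 0.22), P(Y > 15) = P(X ≤ 2).
  k=0: C(15,0)·0.22^0·0.78^15 = 0.024067
  k=1: C(15,1)·0.22^1·0.78^14 = 0.101821
  k=2: C(15,2)·0.22^2·0.78^13 = 0.201032
P(X ≤ 2) = 0.326920

0.3269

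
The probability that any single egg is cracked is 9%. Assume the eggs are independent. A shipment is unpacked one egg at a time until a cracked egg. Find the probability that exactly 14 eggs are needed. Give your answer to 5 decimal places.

Geometric (trials to first success), p = 0.09.
P(Y = 14) = (1−p)^13 · p = 0.29345 · 0.09 = 0.0264107

0.02641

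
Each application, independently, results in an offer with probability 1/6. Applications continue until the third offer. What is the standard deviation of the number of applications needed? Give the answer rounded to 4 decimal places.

9.4868

Y = total applications until the third success; negative binomial with r=3, p=0.166667.
SD(Y) = √[r(1−p)/p²] = √(90.000000) = 9.486833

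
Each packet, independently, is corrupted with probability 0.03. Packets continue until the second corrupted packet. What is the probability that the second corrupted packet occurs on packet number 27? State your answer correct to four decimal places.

Y = trial on which the second success occurs; negative binomial, r=2, p=0.03.
P(Y=27) = C(26,1) · p^2 · (1−p)^25
= 26 · 0.0009 · 0.46697 = 0.010927

0.0109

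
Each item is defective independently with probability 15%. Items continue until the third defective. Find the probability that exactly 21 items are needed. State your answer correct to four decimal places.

Y = trial on which the third success occurs; negative binomial, r=3, p=0.15.
P(Y=21) = C(20,2) · p^3 · (1−p)^18
= 190 · 0.003375 · 0.053646 = 0.034401

0.0344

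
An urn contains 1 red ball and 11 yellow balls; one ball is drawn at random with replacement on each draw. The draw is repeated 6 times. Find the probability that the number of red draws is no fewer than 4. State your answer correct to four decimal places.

X ~ Binomial(6, 0.083333); P(X ≥ 4) = Σ C(6,k) p^k (1−p)^(6−k) over k:
  k=4: C(6,4)·0.083333^4·0.916667^2 = 0.000608
  k=5: C(6,5)·0.083333^5·0.916667^1 = 0.000022
  k=6: C(6,6)·0.083333^6·0.916667^0 = 0.000000
Total = 0.000630

0.0006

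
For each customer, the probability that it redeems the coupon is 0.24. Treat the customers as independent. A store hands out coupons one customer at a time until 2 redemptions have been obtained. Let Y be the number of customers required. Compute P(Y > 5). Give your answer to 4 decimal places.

0.6539

Needing more than 5 customers ⇔ fewer than 2 successes in the first 5. With X ~ Binomial(5, 0.24), P(Y > 5) = P(X ≤ 1).
  k=0: C(5,0)·0.24^0·0.76^5 = 0.253553
  k=1: C(5,1)·0.24^1·0.76^4 = 0.400346
P(X ≤ 1) = 0.653899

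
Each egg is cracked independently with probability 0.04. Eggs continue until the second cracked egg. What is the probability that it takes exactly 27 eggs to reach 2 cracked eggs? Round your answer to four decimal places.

0.0150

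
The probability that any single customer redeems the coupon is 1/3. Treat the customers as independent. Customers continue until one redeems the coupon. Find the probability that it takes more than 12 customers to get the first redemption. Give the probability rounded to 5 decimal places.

0.00771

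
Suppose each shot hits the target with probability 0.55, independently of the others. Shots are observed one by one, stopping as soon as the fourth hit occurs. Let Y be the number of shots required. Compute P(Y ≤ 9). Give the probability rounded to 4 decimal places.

Finishing within 9 shots ⇔ at least 4 successes in the first 9. With X ~ Binomial(9, 0.55), P(Y ≤ 9) = 1 − P(X ≤ 3).
  k=0: C(9,0)·0.55^0·0.45^9 = 0.000757
  k=1: C(9,1)·0.55^1·0.45^8 = 0.008323
  k=2: C(9,2)·0.55^2·0.45^7 = 0.040693
  k=3: C(9,3)·0.55^3·0.45^6 = 0.116049
1 − 0.165822 = 0.834178

0.8342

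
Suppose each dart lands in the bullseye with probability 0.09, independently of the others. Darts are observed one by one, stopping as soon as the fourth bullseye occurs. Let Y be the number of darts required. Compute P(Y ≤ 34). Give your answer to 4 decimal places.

0.3667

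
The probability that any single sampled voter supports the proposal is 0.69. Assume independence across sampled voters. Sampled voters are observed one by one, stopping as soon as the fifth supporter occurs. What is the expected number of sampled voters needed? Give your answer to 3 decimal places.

Y = total sampled voters until the fifth success; negative binomial with r=5, p=0.69.
E[Y] = r / p = 5 / 0.69 = 7.24638

7.246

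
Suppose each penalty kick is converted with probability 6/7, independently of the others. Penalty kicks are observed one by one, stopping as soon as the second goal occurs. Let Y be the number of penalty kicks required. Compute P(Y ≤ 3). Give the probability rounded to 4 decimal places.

0.9446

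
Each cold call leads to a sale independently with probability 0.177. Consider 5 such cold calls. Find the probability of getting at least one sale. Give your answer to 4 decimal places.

P(at least one) = 1 − P(none) = 1 − (1 − 0.177)^5
= 1 − 0.377571 = 0.622429

0.6224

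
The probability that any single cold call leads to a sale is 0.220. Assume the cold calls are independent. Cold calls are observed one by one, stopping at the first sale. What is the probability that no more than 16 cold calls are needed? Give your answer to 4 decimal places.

0.9812

Y = number of cold calls to the first success; geometric, p = 0.22.
P(Y ≤ 16) = 1 − (1−p)^16 = 1 − 0.018772 = 0.981228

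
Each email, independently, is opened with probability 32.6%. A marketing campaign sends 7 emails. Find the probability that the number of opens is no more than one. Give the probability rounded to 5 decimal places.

0.27712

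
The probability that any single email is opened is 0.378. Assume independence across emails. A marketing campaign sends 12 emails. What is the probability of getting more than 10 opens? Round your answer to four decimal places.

X ~ Binomial(12, 0.378); P(X ≥ 11) = Σ C(12,k) p^k (1−p)^(12−k) over k:
  k=11: C(12,11)·0.378^11·0.622^1 = 0.000168
  k=12: C(12,12)·0.378^12·0.622^0 = 0.000009
Total = 0.000177

0.0002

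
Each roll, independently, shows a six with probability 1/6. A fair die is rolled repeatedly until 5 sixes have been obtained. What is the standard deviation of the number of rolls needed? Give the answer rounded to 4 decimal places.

Y = total rolls until the fifth success; negative binomial with r=5, p=0.166667.
SD(Y) = √[r(1−p)/p²] = √(150.000000) = 12.247449

12.2474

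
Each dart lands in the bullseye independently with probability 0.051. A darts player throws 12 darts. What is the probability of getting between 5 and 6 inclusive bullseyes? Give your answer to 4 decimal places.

0.0002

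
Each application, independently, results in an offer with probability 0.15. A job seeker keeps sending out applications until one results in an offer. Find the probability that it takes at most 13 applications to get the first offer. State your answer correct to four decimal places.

Y = number of applications to the first success; geometric, p = 0.15.
P(Y ≤ 13) = 1 − (1−p)^13 = 1 − 0.120905 = 0.879095

0.8791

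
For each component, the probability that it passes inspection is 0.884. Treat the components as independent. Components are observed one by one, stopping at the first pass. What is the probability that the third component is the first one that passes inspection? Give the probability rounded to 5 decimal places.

0.01190

Geometric (trials to first success), p = 0.884.
P(Y = 3) = (1−p)^2 · p = 0.013456 · 0.884 = 0.0118951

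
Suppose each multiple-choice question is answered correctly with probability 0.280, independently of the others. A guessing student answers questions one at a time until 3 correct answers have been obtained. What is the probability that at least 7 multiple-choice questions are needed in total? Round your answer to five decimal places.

Needing more than 6 multiple-choice questions ⇔ fewer than 3 successes in the first 6. With X ~ Binomial(6, 0.28), P(Y > 6) = P(X ≤ 2).
  k=0: C(6,0)·0.28^0·0.72^6 = 0.1393141
  k=1: C(6,1)·0.28^1·0.72^5 = 0.3250662
  k=2: C(6,2)·0.28^2·0.72^4 = 0.3160365
P(X ≤ 2) = 0.7804168

0.78042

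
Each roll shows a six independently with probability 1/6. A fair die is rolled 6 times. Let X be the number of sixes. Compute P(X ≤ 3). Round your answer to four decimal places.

0.9913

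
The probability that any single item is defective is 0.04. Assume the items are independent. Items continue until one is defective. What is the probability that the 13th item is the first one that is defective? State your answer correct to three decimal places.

0.025

Geometric (trials to first success), p = 0.04.
P(Y = 13) = (1−p)^12 · p = 0.61271 · 0.04 = 0.02451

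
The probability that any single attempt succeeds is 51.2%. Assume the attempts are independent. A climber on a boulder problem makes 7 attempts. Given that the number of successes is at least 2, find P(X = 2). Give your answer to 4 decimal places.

X ~ Binomial(7, 0.512). Want P(X=2 | X≥2) = P(X=2) / P(X≥2).
P(X=2) = C(7,2)·0.512^2·0.488^5 = 0.152356
P(X≥2) = 1 − 0.006591 − 0.048405 = 0.945005
Ratio = 0.152356 / 0.945005 = 0.161222

0.1612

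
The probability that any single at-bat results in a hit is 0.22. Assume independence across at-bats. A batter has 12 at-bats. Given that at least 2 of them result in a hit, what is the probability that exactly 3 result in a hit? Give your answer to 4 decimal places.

X ~ Binomial(12, 0.22). Want P(X=3 | X≥2) = P(X=3) / P(X≥2).
P(X=3) = C(12,3)·0.22^3·0.78^9 = 0.250347
P(X≥2) = 1 − 0.050715 − 0.171650 = 0.777635
Ratio = 0.250347 / 0.777635 = 0.321934

0.3219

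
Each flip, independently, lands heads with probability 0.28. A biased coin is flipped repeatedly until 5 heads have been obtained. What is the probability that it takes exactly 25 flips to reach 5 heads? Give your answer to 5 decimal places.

0.02563

Y = trial on which the fifth success occurs; negative binomial, r=5, p=0.28.
P(Y=25) = C(24,4) · p^5 · (1−p)^20
= 10626 · 0.001721 · 0.0014017 = 0.0256336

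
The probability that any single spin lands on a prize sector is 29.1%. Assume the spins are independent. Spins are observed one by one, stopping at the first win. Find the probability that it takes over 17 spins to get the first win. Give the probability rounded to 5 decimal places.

Y = number of spins to the first success; geometric, p = 0.291.
P(Y > 17) = P(first 17 all fail) = (1−p)^17 = 0.0028906

0.00289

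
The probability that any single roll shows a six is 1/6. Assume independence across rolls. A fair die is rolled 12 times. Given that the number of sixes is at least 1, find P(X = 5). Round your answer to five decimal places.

0.03202

X ~ Binomial(12, 0.166667). Want P(X=5 | X≥1) = P(X=5) / P(X≥1).
P(X=5) = C(12,5)·0.166667^5·0.833333^7 = 0.0284250
P(X≥1) = 1 − 0.1121567 = 0.8878433
Ratio = 0.0284250 / 0.8878433 = 0.0320158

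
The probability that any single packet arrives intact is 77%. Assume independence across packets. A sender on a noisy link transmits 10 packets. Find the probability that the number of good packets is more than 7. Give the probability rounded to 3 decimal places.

0.586

X ~ Binomial(10, 0.77); P(X ≥ 8) = Σ C(10,k) p^k (1−p)^(10−k) over k:
  k=8: C(10,8)·0.77^8·0.23^2 = 0.29417
  k=9: C(10,9)·0.77^9·0.23^1 = 0.21885
  k=10: C(10,10)·0.77^10·0.23^0 = 0.07327
Total = 0.58628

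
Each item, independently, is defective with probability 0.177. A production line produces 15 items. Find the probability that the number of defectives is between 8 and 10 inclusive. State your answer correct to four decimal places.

0.0019

X ~ Binomial(15, 0.177); P(8 ≤ X ≤ 10) = Σ C(15,k) p^k (1−p)^(15−k) over k:
  k=8: C(15,8)·0.177^8·0.823^7 = 0.001585
  k=9: C(15,9)·0.177^9·0.823^6 = 0.000265
  k=10: C(15,10)·0.177^10·0.823^5 = 0.000034
Total = 0.001885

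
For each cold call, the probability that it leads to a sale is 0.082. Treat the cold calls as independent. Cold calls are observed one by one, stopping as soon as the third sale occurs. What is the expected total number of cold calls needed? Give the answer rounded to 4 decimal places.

Y = total cold calls until the third success; negative binomial with r=3, p=0.082.
E[Y] = r / p = 3 / 0.082 = 36.585366

36.5854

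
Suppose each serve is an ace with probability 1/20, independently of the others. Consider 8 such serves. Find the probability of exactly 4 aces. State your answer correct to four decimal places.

0.0004

X ~ Binomial(n=8, p=0.05).
P(X=4) = C(8,4) · p^4 · (1−p)^4
= 70 · 6.25e-06 · 0.81451 = 0.000356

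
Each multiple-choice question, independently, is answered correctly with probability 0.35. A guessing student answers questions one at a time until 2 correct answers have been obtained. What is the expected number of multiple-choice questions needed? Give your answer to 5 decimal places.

5.71429

Y = total multiple-choice questions until the second success; negative binomial with r=2, p=0.35.
E[Y] = r / p = 2 / 0.35 = 5.7142857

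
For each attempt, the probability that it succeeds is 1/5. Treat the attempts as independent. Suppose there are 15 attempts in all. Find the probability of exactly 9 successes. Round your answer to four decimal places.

0.0007

X ~ Binomial(n=15, p=0.20).
P(X=9) = C(15,9) · p^9 · (1−p)^6
= 5005 · 5.12e-07 · 0.26214 = 0.000672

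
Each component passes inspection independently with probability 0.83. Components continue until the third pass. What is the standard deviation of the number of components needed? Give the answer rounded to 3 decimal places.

Y = total components until the third success; negative binomial with r=3, p=0.83.
SD(Y) = √[r(1−p)/p²] = √(0.74031) = 0.86041

0.860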